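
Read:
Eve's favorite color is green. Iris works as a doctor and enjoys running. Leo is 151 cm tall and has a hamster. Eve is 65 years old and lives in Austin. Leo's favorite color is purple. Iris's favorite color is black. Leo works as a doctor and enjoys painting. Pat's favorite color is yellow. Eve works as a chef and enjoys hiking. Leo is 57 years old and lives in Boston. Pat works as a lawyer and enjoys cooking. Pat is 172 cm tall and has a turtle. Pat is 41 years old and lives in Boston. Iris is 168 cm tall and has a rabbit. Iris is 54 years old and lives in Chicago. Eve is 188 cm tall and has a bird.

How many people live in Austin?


Count in Austin: 1

1


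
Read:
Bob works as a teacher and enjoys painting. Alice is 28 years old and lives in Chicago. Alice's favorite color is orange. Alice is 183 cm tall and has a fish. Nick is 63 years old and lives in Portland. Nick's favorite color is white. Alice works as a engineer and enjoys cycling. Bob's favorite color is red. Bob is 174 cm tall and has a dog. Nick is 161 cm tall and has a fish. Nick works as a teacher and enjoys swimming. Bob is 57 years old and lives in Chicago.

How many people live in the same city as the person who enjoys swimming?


Person with hobby swimming is Nick, city Portland. Count = 1

1


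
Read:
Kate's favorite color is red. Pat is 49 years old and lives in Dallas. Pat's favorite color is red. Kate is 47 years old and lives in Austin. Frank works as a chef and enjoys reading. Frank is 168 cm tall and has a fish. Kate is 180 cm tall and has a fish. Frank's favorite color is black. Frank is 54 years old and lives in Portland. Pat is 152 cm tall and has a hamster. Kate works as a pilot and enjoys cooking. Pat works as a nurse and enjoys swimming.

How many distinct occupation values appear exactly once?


Unique occupation values: 3

3


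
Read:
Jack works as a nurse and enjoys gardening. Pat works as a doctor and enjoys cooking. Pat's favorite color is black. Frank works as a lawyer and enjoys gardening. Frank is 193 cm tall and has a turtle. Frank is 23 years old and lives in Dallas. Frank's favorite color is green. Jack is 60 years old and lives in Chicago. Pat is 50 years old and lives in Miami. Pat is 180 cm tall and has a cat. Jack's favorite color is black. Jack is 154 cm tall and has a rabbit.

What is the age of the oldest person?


Oldest: Jack at 60

60


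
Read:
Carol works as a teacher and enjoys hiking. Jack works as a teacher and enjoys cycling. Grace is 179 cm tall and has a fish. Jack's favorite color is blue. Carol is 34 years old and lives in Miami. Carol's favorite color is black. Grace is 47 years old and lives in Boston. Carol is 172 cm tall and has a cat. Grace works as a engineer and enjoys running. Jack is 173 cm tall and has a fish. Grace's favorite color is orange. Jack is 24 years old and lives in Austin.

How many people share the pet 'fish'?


Count: 2

2


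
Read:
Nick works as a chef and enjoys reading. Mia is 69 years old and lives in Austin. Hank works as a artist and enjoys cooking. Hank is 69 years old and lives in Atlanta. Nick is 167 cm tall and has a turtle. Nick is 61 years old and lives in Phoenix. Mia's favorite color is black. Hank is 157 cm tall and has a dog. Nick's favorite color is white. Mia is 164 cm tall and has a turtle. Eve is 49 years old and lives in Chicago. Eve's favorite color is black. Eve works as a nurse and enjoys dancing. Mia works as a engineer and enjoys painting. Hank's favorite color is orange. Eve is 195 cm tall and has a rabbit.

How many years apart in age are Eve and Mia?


49 vs 69, diff = 20

20


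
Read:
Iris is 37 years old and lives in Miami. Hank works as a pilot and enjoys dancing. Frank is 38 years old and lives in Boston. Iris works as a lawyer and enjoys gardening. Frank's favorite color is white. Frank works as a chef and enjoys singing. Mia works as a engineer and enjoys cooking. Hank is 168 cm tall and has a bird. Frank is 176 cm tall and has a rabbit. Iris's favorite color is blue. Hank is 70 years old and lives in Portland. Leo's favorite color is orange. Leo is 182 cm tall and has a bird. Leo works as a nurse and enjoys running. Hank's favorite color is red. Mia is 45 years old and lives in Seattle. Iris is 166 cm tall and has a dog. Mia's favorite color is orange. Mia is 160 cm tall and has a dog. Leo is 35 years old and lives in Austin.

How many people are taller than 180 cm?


Taller than 180: 1

1


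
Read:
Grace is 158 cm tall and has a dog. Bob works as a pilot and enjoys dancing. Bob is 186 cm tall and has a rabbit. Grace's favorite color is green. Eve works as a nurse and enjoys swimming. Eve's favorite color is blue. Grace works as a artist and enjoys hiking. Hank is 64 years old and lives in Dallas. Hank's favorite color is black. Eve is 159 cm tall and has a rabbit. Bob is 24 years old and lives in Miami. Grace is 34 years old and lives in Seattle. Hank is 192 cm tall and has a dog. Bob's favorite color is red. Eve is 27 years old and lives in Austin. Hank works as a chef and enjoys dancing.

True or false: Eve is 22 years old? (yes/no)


Eve is actually 27. no

no


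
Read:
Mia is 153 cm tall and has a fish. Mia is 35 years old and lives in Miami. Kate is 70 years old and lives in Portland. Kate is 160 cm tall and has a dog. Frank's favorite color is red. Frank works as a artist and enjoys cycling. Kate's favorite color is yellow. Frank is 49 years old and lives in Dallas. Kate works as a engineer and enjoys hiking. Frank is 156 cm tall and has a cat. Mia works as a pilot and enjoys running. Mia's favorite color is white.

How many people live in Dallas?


Count in Dallas: 1

1


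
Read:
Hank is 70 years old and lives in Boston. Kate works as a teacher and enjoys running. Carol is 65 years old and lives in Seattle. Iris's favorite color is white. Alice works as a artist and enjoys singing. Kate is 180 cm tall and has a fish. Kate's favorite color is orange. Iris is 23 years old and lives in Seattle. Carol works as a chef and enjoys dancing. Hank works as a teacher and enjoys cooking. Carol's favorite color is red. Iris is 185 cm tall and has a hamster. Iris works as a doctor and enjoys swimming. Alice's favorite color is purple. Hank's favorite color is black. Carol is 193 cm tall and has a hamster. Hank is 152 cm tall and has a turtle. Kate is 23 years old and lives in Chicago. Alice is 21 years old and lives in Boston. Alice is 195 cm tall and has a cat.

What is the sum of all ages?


21+65+70+23+23 = 202

202


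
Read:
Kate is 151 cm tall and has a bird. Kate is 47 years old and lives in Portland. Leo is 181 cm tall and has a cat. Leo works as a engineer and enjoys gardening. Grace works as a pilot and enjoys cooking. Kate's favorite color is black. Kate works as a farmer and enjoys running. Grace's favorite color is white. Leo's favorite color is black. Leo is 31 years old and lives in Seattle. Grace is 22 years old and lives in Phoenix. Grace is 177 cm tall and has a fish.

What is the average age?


Sum=100, n=3, avg=33.33

33.33


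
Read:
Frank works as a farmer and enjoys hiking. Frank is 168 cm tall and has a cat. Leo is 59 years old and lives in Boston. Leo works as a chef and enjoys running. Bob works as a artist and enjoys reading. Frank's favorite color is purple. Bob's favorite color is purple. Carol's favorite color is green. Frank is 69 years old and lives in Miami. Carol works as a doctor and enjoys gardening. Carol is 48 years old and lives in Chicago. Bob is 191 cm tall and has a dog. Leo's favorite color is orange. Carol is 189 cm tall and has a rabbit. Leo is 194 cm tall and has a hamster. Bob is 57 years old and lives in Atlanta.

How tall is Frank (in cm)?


Frank is 168 cm tall

168


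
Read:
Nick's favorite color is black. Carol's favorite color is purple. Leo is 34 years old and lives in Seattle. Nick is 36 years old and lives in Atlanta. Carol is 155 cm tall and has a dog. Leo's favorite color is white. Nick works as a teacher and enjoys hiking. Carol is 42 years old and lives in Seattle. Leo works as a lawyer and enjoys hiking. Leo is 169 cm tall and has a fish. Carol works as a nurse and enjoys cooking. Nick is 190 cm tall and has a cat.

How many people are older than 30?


Filter: 3

3


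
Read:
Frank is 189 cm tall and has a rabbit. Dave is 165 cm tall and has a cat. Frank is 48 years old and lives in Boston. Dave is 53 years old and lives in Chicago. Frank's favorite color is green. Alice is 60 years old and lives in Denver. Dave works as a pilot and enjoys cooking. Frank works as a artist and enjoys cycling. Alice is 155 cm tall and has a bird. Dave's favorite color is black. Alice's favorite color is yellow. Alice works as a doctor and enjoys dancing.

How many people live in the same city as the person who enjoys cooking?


Person with hobby cooking is Dave, city Chicago. Count = 1

1


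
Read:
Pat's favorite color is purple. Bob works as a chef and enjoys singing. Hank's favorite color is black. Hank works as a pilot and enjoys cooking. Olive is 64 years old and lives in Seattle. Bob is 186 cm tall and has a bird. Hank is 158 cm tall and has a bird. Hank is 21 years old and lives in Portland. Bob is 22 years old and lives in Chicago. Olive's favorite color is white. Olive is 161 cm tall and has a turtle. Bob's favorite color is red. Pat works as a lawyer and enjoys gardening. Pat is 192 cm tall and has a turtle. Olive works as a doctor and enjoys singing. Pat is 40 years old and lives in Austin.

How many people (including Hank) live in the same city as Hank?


Hank lives in Portland. Count = 1

1


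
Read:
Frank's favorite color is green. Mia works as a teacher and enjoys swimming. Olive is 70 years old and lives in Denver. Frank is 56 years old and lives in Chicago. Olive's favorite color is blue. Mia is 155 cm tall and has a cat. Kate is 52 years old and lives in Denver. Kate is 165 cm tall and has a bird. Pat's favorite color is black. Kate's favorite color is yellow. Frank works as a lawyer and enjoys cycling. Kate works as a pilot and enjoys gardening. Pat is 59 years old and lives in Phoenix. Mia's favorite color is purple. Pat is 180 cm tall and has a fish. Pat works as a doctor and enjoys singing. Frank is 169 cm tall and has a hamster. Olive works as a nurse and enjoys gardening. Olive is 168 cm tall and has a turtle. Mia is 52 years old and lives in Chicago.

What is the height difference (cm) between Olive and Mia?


|168 - 155| = 13

13


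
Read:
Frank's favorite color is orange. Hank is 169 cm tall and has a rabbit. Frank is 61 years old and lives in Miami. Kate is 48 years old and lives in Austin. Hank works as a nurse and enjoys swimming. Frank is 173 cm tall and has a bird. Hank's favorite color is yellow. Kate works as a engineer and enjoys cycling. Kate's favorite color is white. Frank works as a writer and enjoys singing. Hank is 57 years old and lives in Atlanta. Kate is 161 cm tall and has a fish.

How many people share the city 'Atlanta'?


Count: 1

1


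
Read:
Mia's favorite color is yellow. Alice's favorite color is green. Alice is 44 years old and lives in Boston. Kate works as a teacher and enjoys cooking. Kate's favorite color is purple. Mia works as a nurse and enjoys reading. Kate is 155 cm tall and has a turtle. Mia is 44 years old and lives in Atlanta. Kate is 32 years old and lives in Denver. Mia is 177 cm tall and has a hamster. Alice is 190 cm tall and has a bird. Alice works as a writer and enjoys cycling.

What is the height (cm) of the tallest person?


Tallest: Alice at 190 cm

190


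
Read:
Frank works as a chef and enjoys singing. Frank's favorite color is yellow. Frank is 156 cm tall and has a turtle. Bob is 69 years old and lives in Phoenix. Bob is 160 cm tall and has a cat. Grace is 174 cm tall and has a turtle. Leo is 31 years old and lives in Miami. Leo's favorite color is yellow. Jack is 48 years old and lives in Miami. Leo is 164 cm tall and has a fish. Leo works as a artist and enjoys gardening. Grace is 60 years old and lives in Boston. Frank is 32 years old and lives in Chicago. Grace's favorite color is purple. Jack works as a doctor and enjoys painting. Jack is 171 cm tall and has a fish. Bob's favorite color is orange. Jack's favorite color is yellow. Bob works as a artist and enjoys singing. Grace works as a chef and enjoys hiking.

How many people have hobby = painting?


Count: 1

1


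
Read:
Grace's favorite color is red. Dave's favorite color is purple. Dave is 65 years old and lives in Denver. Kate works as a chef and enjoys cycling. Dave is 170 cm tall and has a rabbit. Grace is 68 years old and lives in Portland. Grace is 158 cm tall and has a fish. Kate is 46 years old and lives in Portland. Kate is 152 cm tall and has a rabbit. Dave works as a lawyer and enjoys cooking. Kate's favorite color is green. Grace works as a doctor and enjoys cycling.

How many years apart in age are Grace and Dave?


68 vs 65, diff = 3

3


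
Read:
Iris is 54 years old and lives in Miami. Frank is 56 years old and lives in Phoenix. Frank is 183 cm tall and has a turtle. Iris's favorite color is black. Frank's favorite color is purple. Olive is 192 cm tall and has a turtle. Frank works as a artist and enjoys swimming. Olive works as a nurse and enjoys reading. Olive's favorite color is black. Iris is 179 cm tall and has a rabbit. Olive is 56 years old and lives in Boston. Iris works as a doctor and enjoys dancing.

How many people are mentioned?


People: Olive, Iris, Frank. Count = 3

3


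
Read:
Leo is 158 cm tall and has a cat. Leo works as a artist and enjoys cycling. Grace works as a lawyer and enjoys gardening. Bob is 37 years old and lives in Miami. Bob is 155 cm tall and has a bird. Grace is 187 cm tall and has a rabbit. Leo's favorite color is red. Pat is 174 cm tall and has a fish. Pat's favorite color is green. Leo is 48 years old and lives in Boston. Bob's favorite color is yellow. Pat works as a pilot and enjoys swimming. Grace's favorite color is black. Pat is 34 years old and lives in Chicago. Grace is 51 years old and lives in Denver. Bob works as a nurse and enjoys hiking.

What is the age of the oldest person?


Oldest: Grace at 51

51


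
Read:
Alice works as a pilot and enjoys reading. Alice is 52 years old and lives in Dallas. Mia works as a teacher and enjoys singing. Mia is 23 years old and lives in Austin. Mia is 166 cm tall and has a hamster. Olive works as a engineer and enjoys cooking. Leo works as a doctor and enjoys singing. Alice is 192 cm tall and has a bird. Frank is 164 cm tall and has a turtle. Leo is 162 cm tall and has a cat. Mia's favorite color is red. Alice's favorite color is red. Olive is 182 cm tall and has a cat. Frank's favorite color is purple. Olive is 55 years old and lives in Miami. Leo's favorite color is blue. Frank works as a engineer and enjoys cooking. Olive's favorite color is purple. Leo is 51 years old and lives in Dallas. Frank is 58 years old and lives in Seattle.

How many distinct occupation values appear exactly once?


Unique occupation values: 3

3


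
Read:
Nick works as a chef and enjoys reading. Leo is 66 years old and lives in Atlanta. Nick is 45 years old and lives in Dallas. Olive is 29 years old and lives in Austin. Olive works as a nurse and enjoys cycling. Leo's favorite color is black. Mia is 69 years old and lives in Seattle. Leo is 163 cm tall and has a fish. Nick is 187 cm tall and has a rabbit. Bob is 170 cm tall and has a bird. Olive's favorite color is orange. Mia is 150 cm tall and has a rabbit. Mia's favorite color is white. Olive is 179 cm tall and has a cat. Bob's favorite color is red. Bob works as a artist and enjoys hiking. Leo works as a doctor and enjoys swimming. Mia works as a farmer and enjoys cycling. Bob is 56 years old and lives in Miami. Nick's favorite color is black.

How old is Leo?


Leo is 66 years old

66


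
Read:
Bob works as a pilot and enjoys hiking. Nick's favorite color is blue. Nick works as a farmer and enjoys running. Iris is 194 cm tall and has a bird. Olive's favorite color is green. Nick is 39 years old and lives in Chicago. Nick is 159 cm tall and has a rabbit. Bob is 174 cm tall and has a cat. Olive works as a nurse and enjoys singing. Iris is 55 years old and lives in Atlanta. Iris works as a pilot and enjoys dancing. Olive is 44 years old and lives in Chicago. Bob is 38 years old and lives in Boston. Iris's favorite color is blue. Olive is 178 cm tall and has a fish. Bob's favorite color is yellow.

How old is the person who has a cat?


Person with cat is Bob, age 38

38


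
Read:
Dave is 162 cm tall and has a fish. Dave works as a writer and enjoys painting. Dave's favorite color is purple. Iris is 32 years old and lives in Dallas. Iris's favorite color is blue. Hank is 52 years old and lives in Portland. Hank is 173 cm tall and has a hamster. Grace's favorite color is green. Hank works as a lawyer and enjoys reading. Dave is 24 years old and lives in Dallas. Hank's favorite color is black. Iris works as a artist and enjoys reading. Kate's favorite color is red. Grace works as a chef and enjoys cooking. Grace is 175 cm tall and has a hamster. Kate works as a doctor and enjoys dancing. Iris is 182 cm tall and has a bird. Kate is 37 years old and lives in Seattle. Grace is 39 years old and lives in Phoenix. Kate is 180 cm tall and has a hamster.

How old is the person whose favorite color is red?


Person with favorite color=red is Kate, age 37

37


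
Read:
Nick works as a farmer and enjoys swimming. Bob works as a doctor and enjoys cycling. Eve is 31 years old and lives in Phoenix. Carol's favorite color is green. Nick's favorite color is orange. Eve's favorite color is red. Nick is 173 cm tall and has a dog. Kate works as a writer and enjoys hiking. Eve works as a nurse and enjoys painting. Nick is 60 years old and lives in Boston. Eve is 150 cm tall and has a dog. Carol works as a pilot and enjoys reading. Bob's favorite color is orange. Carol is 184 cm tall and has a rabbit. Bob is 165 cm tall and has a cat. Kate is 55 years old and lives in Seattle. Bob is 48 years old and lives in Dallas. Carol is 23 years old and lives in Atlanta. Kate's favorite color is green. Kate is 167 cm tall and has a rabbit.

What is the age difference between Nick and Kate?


|60 - 55| = 5

5


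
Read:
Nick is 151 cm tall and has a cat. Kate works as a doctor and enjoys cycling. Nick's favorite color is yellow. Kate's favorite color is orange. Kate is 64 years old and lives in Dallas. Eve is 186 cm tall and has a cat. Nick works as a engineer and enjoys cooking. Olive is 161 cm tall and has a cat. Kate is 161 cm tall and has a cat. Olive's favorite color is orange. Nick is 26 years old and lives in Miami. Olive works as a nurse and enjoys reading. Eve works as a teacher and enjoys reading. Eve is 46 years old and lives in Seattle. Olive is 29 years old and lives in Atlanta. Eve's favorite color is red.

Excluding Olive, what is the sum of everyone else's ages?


Sum (excluding Olive): 136

136


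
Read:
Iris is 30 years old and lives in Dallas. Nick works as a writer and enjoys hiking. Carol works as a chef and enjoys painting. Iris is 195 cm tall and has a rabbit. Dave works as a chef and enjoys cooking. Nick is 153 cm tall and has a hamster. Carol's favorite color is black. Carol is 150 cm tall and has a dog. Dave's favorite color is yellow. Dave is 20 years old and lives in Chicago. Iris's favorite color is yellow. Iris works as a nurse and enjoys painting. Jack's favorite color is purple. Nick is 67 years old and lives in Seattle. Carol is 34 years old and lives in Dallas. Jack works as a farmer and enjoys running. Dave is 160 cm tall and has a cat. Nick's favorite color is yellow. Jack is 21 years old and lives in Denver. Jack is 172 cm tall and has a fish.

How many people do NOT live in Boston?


Not in Boston: 5

5


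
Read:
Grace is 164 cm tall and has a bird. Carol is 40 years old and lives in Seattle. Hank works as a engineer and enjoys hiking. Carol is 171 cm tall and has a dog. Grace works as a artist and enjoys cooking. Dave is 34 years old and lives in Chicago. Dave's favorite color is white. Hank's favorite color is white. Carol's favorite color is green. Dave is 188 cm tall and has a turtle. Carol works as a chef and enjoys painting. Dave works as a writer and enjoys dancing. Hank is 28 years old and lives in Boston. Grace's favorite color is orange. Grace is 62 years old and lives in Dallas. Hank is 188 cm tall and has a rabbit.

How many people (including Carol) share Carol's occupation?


Carol is a chef. Count = 1

1


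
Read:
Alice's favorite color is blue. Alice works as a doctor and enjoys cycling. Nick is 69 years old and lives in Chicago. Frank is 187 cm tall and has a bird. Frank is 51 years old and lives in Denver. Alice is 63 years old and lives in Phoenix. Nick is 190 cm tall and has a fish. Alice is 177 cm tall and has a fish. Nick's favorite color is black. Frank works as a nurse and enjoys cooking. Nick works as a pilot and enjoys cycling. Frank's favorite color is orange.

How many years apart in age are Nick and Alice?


69 vs 63, diff = 6

6


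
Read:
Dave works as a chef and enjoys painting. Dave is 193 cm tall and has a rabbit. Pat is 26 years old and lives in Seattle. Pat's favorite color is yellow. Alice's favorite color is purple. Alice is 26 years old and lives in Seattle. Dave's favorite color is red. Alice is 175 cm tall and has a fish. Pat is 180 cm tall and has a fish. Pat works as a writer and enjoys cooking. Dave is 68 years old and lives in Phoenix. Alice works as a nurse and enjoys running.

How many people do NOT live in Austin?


Not in Austin: 3

3


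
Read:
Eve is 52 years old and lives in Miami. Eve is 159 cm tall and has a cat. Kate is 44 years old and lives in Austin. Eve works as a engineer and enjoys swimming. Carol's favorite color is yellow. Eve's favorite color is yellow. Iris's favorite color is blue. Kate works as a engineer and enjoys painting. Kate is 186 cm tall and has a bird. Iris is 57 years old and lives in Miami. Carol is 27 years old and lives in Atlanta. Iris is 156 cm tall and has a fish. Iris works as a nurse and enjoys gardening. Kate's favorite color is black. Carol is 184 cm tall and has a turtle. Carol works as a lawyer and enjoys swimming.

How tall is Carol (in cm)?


Carol is 184 cm tall

184


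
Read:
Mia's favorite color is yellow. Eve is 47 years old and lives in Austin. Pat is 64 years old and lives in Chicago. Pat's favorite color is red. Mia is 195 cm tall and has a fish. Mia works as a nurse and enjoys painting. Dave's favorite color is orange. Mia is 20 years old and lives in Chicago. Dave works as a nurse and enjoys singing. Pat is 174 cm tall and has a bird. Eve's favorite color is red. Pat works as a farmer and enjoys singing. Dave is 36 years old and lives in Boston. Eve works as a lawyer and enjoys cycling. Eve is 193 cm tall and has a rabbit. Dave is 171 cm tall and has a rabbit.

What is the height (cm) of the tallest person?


Tallest: Mia at 195 cm

195


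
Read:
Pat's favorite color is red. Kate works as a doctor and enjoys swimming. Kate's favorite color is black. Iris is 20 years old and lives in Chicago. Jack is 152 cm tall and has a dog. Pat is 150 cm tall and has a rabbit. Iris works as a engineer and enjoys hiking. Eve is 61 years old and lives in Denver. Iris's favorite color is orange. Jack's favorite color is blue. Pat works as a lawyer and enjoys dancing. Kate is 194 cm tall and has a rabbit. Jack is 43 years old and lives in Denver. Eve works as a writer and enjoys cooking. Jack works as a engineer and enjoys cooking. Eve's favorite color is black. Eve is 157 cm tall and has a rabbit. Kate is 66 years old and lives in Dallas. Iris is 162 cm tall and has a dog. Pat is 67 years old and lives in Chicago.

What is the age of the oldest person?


Oldest: Pat at 67

67


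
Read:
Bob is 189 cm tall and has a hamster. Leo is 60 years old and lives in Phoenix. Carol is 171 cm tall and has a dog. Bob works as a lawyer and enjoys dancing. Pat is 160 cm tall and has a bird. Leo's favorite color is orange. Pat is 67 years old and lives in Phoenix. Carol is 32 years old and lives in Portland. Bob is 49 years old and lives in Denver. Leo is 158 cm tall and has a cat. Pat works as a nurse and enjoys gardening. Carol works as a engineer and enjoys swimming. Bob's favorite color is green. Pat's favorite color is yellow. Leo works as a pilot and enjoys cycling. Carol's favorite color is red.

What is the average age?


Sum=208, n=4, avg=52

52


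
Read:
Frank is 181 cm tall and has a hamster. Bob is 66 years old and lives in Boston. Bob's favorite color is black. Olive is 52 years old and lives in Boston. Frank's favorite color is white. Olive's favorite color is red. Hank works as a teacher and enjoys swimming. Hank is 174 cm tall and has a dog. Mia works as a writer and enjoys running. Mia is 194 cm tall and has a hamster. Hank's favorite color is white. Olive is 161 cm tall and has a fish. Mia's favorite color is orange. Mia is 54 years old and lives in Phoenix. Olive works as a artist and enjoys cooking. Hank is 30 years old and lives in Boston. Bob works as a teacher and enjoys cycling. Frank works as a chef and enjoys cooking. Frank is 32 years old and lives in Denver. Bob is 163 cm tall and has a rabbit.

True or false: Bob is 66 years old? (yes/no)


Bob is actually 66. yes

yes


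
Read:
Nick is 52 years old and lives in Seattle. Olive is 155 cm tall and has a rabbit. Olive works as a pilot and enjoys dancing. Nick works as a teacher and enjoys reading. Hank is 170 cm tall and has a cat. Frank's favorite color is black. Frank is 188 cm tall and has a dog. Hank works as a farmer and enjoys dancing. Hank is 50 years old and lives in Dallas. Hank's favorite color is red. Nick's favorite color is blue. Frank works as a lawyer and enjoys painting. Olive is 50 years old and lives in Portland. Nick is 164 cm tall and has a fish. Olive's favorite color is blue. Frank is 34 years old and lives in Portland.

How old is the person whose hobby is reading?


Person with hobby=reading is Nick, age 52

52


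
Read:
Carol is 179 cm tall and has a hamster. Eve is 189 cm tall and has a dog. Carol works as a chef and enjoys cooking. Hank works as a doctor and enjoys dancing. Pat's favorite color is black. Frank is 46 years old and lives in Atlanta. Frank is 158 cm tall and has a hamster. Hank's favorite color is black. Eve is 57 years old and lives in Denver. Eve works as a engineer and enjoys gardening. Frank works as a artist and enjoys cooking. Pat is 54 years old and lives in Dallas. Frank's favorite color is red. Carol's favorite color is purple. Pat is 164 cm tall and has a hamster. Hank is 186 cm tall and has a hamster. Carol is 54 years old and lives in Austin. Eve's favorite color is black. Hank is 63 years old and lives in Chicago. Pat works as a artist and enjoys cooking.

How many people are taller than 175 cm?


Taller than 175: 3

3


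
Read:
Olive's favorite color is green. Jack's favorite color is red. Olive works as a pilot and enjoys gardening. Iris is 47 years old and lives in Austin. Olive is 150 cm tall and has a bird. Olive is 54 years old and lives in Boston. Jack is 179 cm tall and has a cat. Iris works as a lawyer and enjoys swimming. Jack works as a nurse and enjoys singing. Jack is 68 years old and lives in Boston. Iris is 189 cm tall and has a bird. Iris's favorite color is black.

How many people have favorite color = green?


Count: 1

1


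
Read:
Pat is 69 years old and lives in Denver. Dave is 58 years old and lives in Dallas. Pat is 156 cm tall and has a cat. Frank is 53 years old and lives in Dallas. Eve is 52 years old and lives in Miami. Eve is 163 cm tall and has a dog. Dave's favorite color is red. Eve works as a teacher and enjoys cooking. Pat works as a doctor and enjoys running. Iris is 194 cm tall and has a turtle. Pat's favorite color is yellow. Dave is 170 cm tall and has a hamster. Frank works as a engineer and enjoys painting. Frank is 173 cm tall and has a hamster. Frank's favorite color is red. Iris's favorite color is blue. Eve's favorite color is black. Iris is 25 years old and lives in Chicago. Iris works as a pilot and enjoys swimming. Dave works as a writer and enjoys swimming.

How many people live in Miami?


Count in Miami: 1

1


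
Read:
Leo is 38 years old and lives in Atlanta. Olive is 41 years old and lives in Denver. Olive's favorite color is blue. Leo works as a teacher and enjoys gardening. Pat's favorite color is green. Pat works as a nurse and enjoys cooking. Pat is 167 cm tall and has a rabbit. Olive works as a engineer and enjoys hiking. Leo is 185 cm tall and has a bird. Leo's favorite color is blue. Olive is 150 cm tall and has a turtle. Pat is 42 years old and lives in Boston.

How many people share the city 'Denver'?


Count: 1

1


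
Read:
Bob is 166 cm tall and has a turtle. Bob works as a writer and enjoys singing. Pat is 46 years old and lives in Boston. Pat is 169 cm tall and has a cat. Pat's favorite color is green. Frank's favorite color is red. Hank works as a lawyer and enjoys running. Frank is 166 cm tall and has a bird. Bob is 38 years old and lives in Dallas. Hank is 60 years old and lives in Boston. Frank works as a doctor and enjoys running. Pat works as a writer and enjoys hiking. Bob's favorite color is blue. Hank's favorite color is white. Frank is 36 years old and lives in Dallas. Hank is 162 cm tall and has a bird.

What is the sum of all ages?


60+38+36+46 = 180

180


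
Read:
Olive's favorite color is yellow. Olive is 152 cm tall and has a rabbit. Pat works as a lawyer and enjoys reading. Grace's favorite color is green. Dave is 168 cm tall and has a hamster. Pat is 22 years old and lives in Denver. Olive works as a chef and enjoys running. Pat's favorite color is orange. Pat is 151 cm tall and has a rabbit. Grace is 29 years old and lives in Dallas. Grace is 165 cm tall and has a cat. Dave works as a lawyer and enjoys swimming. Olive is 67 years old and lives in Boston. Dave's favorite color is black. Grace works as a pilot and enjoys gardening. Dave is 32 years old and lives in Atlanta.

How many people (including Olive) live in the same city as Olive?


Olive lives in Boston. Count = 1

1


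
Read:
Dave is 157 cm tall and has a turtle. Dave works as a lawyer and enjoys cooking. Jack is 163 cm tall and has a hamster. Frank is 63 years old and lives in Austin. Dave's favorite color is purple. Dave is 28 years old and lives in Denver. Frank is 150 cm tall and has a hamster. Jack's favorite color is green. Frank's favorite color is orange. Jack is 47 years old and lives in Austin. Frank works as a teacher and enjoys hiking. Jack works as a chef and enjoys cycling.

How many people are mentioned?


People: Frank, Jack, Dave. Count = 3

3


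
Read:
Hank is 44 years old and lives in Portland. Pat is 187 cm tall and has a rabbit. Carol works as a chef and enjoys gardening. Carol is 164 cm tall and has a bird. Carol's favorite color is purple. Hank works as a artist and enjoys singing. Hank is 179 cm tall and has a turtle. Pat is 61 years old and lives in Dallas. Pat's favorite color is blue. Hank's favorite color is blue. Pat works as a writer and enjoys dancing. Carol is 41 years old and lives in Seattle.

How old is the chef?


The chef is Carol, age 41

41


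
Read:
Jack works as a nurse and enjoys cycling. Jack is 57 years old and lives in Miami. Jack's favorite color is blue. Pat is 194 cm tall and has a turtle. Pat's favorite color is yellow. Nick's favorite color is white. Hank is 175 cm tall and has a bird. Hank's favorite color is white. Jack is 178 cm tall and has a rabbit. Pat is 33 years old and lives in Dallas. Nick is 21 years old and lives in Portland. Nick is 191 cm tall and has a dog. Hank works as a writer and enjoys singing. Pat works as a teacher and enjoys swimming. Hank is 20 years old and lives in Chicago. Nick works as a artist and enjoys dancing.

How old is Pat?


Pat is 33 years old

33


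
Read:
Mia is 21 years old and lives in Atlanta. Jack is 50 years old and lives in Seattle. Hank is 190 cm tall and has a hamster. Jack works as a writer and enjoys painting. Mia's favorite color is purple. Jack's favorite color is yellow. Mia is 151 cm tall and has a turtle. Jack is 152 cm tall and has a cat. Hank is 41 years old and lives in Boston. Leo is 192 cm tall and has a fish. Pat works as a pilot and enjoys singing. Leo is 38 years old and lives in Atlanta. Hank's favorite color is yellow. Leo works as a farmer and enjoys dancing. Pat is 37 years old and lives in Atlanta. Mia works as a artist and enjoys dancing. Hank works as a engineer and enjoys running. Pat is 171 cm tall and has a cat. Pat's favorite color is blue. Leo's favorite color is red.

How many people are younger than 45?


Filter: 4

4


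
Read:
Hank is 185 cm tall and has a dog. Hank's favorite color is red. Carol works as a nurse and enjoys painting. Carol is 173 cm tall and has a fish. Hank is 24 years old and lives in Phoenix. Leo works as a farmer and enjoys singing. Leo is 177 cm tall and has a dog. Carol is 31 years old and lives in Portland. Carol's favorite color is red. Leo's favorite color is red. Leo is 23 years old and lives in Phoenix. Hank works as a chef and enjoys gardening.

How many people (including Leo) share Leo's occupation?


Leo is a farmer. Count = 1

1


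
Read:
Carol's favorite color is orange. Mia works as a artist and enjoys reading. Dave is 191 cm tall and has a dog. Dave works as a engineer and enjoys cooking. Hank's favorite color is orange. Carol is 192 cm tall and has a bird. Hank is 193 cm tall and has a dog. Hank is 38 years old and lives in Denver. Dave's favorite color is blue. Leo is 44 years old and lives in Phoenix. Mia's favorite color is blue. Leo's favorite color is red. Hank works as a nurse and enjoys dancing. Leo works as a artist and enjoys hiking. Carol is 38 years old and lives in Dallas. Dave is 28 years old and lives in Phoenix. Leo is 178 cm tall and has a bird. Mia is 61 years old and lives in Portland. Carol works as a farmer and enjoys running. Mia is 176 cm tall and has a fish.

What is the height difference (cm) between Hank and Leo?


|193 - 178| = 15

15


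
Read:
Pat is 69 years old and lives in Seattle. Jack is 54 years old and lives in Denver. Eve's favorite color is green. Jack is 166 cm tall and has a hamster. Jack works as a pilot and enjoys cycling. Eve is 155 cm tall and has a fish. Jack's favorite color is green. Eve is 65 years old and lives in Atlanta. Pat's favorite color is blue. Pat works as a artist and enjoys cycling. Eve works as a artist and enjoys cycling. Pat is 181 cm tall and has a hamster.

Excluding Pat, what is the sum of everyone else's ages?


Sum (excluding Pat): 119

119


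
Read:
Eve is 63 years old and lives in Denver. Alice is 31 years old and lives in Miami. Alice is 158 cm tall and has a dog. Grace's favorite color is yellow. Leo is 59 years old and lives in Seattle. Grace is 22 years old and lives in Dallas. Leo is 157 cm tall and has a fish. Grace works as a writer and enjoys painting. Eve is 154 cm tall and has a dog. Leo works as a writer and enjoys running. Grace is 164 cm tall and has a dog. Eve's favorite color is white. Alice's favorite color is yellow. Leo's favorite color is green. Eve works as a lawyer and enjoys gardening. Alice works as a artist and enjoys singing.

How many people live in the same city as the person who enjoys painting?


Person with hobby painting is Grace, city Dallas. Count = 1

1


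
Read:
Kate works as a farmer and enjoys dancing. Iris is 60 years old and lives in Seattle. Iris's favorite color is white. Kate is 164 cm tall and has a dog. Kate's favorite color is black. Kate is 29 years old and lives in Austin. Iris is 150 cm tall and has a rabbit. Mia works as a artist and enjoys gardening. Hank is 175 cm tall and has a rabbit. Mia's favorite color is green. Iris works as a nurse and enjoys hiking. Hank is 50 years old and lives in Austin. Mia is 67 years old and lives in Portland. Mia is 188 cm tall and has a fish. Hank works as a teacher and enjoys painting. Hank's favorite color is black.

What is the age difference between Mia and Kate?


|67 - 29| = 38

38


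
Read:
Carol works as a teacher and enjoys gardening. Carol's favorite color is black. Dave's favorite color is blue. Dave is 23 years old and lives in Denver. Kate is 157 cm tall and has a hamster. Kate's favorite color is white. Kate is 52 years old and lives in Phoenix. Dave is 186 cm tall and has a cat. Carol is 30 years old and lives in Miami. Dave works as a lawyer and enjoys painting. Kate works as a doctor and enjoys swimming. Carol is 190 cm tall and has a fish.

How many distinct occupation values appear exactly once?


Unique occupation values: 3

3


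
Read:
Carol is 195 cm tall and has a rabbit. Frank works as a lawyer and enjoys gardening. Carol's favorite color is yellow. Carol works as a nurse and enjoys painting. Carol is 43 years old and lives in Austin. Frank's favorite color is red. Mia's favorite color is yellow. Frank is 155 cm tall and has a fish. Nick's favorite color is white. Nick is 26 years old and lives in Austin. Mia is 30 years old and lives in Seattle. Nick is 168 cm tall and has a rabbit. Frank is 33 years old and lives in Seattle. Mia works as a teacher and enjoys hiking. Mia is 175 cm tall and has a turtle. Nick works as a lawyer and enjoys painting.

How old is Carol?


Carol is 43 years old

43


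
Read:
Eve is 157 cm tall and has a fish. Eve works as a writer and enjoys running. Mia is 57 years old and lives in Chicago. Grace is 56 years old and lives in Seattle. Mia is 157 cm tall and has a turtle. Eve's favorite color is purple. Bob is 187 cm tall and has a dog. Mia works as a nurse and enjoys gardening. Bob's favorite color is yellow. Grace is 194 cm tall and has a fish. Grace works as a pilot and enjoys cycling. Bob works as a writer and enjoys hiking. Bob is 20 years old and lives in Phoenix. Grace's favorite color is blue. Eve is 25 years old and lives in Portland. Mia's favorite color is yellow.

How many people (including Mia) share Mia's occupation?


Mia is a nurse. Count = 1

1


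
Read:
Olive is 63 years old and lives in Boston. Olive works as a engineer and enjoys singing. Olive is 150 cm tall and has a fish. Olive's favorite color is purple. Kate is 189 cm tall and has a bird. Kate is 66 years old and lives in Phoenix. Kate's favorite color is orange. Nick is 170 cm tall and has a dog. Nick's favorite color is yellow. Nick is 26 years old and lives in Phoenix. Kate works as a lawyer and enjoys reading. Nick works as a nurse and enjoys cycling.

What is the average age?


Sum=155, n=3, avg=51.67

51.67


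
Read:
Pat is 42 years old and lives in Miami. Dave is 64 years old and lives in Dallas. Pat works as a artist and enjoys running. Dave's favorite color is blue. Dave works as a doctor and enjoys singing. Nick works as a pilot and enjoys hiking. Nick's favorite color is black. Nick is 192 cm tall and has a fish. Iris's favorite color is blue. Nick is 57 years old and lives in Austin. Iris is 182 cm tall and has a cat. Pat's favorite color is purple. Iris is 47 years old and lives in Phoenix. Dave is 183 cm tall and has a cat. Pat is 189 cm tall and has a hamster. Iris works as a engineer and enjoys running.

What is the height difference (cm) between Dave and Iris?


|183 - 182| = 1

1


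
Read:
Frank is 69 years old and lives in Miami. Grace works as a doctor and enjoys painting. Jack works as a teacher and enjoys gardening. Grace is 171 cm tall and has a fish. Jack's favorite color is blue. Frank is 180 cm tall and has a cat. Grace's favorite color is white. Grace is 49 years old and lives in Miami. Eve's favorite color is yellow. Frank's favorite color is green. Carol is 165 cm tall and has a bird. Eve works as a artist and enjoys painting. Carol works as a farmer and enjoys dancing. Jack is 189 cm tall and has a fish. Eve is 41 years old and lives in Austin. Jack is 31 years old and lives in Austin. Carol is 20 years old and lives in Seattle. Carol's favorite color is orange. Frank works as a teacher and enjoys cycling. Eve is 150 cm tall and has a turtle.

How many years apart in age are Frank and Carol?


69 vs 20, diff = 49

49
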